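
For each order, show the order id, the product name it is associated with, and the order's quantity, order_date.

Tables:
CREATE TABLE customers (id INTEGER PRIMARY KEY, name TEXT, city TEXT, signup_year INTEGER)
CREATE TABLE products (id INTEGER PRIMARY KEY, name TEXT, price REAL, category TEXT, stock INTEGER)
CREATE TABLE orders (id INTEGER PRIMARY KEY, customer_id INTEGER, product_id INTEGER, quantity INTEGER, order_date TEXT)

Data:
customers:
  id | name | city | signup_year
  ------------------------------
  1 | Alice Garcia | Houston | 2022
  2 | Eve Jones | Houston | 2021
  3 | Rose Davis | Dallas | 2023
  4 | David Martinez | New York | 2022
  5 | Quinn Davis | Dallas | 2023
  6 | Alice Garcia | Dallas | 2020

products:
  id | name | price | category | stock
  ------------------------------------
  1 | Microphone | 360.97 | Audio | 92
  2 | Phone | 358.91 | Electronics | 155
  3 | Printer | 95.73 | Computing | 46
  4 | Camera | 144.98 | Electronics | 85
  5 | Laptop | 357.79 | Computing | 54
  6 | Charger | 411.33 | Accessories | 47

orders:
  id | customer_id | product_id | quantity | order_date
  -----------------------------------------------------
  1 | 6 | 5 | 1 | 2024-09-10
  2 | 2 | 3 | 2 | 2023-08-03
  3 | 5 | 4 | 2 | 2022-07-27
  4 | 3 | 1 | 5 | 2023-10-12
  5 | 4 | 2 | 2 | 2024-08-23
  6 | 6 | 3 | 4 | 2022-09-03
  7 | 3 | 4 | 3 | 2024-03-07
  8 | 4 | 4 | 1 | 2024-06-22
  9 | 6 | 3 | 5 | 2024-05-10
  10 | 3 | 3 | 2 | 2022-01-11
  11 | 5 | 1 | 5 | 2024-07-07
SELECT c.id, p.name AS product, c.quantity, c.order_date FROM orders c JOIN products p ON c.product_id = p.id

Execution result:
id | product | quantity | order_date
1 | Laptop | 1 | 2024-09-10
2 | Printer | 2 | 2023-08-03
3 | Camera | 2 | 2022-07-27
4 | Microphone | 5 | 2023-10-12
5 | Phone | 2 | 2024-08-23
6 | Printer | 4 | 2022-09-03
7 | Camera | 3 | 2024-03-07
8 | Camera | 1 | 2024-06-22
9 | Printer | 5 | 2024-05-10
10 | Printer | 2 | 2022-01-11
11 | Microphone | 5 | 2024-07-07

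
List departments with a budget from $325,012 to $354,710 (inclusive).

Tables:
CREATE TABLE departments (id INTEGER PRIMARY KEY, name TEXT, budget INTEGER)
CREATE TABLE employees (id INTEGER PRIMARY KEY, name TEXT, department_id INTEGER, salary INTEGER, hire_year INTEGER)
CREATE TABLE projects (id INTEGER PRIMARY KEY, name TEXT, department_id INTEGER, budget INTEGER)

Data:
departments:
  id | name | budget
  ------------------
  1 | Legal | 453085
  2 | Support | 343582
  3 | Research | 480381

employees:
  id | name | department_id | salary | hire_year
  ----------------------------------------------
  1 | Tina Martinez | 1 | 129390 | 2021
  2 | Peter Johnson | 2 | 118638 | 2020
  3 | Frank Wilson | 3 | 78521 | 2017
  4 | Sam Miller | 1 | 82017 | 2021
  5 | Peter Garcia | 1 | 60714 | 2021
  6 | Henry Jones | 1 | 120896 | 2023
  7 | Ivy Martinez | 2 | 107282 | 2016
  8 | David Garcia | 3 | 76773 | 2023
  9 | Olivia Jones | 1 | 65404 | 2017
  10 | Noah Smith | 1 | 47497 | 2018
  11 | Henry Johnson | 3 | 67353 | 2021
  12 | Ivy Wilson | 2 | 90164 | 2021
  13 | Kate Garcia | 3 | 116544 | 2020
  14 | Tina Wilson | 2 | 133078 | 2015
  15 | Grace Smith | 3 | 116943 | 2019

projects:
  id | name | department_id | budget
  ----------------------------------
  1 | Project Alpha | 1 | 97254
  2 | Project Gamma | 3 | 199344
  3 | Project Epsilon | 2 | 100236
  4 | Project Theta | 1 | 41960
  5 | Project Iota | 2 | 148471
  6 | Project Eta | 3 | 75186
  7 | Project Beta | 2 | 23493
SELECT name, budget FROM departments WHERE budget BETWEEN 325012 AND 354710

Execution result:
name | budget
Support | 343582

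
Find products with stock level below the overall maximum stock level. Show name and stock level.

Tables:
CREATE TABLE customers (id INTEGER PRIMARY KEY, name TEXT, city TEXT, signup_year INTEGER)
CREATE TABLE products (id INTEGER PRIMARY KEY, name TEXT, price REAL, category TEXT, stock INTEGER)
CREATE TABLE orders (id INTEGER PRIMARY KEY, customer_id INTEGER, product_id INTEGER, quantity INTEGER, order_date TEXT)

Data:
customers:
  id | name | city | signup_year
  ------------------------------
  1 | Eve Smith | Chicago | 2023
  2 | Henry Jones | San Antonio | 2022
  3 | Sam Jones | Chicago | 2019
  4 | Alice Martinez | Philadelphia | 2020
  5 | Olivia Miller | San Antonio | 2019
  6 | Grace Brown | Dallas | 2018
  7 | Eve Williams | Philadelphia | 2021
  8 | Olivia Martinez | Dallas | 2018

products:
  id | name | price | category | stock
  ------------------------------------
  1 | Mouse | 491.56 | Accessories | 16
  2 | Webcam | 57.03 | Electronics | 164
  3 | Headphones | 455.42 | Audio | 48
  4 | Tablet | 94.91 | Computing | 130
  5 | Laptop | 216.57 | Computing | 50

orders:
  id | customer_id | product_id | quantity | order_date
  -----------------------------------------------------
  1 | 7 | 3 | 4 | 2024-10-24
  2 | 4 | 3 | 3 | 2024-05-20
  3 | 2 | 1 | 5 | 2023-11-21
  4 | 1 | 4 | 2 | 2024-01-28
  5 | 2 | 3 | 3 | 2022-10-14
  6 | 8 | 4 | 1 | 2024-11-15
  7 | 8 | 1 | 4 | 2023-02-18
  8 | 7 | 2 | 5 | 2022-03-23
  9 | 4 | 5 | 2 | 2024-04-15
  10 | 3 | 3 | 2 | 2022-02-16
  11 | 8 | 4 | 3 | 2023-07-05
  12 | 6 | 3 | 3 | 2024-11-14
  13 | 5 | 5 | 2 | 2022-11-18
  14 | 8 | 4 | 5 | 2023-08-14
SELECT name, stock FROM products WHERE stock < (SELECT MAX(stock) FROM products)

Execution result:
name | stock
Mouse | 16
Headphones | 48
Tablet | 130
Laptop | 50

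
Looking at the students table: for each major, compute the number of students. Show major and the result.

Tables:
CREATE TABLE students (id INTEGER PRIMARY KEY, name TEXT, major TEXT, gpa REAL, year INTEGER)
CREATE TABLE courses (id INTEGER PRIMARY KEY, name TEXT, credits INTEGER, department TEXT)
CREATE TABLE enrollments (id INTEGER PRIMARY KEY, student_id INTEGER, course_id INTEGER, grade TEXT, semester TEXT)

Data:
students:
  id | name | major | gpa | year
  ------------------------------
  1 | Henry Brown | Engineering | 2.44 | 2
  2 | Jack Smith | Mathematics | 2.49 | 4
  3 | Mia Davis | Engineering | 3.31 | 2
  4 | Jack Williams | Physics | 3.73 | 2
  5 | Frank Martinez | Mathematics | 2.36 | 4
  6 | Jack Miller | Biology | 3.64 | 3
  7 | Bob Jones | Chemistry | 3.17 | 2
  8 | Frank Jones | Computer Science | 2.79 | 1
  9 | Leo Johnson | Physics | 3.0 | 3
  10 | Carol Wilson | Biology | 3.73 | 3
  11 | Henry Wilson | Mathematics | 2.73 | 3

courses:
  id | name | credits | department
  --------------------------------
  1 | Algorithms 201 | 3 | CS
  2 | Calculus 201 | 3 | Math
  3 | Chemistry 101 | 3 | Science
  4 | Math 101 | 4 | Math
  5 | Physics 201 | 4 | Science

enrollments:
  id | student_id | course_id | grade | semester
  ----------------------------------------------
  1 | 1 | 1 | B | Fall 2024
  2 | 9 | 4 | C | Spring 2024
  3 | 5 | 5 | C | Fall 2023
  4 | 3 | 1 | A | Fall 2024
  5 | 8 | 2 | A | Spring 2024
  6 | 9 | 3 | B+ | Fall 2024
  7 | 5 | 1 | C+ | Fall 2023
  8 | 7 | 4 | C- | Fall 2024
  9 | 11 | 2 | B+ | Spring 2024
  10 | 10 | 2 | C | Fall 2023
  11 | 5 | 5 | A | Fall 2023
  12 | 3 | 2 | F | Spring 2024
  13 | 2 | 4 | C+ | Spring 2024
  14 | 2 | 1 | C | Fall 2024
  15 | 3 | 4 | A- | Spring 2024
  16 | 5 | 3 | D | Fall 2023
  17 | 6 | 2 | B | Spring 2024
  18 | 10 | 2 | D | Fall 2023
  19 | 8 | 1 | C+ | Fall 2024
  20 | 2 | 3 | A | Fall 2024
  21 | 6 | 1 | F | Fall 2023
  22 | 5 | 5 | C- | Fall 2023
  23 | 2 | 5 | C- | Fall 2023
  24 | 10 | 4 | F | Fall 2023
SELECT major, COUNT(*) AS n FROM students GROUP BY major

Execution result:
major | n
Biology | 2
Chemistry | 1
Computer Science | 1
Engineering | 2
Mathematics | 3
Physics | 2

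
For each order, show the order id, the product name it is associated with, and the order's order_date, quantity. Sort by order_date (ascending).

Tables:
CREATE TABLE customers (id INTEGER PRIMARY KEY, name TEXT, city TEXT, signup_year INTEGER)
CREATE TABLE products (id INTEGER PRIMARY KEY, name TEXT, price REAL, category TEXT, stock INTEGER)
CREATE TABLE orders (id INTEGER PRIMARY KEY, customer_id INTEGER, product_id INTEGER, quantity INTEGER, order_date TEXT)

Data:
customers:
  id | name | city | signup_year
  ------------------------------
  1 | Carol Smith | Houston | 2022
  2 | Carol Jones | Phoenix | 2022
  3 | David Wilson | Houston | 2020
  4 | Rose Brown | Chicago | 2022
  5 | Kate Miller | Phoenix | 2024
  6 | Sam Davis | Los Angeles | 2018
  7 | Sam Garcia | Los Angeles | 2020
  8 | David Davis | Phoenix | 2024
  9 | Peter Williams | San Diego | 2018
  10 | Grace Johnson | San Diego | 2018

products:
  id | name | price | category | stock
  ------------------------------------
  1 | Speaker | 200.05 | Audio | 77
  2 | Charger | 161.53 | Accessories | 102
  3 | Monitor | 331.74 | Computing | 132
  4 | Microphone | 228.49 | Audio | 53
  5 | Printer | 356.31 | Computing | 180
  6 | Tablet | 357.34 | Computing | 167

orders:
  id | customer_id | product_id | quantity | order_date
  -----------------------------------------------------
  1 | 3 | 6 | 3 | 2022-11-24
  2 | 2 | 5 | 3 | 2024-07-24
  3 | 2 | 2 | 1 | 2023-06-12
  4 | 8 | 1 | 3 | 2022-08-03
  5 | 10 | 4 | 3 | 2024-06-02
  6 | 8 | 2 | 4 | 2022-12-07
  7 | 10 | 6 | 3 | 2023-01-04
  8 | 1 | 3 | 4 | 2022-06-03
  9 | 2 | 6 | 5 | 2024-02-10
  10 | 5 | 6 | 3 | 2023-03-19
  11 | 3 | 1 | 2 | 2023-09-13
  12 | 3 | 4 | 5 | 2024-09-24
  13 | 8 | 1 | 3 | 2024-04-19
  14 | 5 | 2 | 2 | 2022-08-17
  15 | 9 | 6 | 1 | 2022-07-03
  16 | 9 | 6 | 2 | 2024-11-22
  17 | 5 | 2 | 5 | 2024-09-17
SELECT c.id, p.name AS product, c.order_date, c.quantity FROM orders c JOIN products p ON c.product_id = p.id ORDER BY c.order_date ASC

Execution result:
id | product | order_date | quantity
8 | Monitor | 2022-06-03 | 4
15 | Tablet | 2022-07-03 | 1
4 | Speaker | 2022-08-03 | 3
14 | Charger | 2022-08-17 | 2
1 | Tablet | 2022-11-24 | 3
6 | Charger | 2022-12-07 | 4
7 | Tablet | 2023-01-04 | 3
10 | Tablet | 2023-03-19 | 3
3 | Charger | 2023-06-12 | 1
11 | Speaker | 2023-09-13 | 2
9 | Tablet | 2024-02-10 | 5
13 | Speaker | 2024-04-19 | 3
5 | Microphone | 2024-06-02 | 3
2 | Printer | 2024-07-24 | 3
17 | Charger | 2024-09-17 | 5
12 | Microphone | 2024-09-24 | 5
16 | Tablet | 2024-11-22 | 2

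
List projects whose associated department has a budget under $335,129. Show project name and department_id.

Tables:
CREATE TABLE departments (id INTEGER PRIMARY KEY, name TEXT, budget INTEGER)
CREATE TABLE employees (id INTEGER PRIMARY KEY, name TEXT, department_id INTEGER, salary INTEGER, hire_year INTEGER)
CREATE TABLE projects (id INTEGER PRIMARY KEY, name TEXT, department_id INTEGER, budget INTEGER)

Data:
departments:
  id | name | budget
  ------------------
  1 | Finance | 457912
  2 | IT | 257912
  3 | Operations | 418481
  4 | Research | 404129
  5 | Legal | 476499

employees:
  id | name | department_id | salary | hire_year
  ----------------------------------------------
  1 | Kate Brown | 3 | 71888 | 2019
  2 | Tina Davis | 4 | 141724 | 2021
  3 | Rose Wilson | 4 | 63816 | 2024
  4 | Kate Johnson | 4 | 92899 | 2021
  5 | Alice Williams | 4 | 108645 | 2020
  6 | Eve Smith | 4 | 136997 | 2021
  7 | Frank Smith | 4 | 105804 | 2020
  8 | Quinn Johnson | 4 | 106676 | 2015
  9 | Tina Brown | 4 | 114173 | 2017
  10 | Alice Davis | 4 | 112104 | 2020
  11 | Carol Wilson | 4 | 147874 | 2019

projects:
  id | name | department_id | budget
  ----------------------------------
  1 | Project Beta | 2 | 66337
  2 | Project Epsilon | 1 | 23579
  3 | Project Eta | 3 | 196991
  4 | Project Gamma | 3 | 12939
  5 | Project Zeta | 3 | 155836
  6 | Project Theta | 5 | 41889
SELECT name, department_id FROM projects WHERE department_id IN (SELECT id FROM departments WHERE budget < 335129)

Execution result:
name | department_id
Project Beta | 2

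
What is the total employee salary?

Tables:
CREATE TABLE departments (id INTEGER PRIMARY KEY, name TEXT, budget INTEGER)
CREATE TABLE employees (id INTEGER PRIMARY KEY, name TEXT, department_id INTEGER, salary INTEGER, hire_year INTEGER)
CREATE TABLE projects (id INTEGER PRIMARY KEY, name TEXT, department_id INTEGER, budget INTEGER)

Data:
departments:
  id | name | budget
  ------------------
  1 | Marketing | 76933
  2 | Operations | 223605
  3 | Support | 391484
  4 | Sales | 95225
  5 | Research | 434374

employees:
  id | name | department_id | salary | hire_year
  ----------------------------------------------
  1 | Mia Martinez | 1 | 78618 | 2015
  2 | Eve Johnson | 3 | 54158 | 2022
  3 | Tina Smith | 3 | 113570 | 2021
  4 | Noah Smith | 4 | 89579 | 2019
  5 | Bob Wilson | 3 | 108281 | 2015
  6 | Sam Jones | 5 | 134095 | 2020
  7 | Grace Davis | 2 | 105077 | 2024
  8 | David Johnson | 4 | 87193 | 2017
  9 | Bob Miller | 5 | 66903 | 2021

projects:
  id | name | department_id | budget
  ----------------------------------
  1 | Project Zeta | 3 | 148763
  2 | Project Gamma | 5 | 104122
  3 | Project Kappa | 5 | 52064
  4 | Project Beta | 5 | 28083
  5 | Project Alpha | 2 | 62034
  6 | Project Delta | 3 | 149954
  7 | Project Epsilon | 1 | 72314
SELECT SUM(salary) FROM employees

Execution result:
837474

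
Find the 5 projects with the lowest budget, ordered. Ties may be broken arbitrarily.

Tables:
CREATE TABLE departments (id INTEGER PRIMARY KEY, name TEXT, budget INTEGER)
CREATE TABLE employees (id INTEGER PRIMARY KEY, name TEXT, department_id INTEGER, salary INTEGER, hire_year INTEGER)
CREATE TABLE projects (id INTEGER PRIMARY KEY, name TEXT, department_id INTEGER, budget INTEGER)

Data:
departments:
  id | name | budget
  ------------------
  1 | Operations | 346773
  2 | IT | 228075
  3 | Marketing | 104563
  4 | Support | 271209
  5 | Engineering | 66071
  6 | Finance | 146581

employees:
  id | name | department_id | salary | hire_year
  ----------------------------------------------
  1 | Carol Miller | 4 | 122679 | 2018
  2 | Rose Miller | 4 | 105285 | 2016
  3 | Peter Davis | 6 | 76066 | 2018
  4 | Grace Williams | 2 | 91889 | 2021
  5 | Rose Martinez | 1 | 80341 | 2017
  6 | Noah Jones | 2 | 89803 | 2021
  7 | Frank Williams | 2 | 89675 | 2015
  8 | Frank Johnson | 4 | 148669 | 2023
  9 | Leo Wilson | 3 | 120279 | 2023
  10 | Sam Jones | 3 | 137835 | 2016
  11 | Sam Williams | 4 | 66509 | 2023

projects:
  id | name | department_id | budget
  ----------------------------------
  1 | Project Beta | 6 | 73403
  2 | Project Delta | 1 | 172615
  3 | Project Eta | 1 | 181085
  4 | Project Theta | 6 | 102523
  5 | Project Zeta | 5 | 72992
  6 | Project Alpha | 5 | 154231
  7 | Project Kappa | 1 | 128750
SELECT name, budget FROM projects ORDER BY budget ASC LIMIT 5

Execution result:
name | budget
Project Zeta | 72992
Project Beta | 73403
Project Theta | 102523
Project Kappa | 128750
Project Alpha | 154231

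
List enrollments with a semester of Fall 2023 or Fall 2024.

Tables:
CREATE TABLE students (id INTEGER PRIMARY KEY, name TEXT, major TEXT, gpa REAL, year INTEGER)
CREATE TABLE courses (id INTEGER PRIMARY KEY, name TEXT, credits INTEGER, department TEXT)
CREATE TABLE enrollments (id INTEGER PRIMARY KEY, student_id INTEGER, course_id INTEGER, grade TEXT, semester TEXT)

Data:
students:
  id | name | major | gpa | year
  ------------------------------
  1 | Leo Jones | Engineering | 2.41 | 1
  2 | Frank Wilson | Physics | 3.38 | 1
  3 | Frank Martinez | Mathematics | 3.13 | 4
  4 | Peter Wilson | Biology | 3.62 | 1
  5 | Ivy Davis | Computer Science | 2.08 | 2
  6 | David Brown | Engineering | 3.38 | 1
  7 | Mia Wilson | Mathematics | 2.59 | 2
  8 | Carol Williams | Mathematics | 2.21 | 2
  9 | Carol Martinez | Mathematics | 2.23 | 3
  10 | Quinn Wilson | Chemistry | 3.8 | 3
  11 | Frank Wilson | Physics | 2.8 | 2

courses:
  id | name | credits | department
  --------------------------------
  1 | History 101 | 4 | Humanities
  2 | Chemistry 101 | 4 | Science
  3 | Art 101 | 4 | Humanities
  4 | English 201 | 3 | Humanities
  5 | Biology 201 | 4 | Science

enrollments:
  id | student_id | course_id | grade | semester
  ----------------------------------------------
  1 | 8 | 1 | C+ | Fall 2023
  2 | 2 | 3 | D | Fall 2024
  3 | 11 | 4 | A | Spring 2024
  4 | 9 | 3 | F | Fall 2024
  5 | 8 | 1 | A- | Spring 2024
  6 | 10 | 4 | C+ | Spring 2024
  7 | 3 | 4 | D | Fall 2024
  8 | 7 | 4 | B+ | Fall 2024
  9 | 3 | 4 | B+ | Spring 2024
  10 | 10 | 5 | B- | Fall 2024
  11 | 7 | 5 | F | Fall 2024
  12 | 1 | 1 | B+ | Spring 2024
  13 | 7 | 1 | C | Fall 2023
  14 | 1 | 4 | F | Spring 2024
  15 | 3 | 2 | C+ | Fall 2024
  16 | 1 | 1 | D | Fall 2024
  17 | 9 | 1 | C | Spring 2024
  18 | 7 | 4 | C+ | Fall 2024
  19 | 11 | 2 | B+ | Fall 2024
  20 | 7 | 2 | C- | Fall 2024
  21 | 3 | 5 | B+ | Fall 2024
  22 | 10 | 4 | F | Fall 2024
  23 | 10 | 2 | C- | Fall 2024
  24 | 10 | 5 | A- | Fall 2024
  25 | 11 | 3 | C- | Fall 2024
SELECT id, semester FROM enrollments WHERE semester IN ('Fall 2023', 'Fall 2024')

Execution result:
id | semester
1 | Fall 2023
2 | Fall 2024
4 | Fall 2024
7 | Fall 2024
8 | Fall 2024
10 | Fall 2024
11 | Fall 2024
13 | Fall 2023
15 | Fall 2024
16 | Fall 2024
18 | Fall 2024
19 | Fall 2024
20 | Fall 2024
21 | Fall 2024
22 | Fall 2024
23 | Fall 2024
24 | Fall 2024
25 | Fall 2024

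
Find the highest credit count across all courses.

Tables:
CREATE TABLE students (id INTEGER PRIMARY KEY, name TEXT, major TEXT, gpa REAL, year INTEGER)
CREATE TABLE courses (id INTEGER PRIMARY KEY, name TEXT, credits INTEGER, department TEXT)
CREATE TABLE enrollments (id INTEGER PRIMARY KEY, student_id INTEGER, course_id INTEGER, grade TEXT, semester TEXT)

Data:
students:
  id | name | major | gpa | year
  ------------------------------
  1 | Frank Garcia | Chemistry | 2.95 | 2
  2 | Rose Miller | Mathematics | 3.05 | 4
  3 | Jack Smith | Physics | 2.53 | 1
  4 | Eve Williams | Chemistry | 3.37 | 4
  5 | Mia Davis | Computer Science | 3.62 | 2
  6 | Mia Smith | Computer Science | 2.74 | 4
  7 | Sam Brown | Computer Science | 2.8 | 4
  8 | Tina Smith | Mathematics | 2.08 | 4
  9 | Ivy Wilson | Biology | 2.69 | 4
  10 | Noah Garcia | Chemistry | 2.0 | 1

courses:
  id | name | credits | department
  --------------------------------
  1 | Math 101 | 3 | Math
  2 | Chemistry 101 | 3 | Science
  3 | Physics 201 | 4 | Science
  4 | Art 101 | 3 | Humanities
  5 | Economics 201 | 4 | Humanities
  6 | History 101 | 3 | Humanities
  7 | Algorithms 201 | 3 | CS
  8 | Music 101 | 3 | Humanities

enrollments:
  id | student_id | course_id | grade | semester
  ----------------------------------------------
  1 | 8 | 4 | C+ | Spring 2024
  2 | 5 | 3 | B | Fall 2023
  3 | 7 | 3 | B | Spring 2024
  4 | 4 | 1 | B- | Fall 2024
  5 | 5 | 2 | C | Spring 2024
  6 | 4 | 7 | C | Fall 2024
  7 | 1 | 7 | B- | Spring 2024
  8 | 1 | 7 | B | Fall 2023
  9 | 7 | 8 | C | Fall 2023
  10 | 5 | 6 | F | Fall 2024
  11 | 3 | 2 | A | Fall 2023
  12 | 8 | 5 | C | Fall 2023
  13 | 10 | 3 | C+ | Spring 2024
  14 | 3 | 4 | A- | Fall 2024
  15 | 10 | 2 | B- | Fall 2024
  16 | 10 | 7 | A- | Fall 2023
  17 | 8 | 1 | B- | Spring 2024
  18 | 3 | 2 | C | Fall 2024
SELECT MAX(credits) FROM courses

Execution result:
4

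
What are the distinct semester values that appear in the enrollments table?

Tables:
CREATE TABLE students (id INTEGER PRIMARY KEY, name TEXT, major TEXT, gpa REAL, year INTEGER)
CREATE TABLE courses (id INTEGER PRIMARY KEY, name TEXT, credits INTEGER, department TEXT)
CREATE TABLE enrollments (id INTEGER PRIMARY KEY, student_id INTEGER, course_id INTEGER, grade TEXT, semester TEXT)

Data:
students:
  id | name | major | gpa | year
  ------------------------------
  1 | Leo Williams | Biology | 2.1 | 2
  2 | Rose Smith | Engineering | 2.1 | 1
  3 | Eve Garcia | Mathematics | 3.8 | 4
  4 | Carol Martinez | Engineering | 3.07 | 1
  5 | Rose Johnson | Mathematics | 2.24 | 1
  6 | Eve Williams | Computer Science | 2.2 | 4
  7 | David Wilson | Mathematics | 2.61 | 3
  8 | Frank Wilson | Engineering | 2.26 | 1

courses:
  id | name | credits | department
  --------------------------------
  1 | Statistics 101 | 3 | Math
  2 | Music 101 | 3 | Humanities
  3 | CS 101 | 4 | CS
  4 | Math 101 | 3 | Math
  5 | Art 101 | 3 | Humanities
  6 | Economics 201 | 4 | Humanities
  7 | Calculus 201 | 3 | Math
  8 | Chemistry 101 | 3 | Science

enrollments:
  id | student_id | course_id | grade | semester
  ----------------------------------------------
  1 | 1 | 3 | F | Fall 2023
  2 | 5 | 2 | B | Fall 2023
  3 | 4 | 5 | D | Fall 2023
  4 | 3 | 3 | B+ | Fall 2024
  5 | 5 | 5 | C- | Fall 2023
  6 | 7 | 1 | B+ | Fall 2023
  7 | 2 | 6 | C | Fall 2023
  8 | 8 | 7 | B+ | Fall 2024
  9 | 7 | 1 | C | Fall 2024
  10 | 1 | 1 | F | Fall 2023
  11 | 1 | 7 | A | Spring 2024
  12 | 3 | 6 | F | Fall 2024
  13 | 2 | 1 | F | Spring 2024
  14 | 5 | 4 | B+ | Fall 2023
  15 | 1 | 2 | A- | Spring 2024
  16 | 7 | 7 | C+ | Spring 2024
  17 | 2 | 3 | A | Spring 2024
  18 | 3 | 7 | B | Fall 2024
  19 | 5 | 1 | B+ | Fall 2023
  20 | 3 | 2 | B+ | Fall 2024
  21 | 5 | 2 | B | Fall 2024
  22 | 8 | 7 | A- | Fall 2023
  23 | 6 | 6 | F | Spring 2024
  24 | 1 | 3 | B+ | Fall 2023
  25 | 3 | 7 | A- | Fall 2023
SELECT DISTINCT semester FROM enrollments

Execution result:
semester
Fall 2023
Fall 2024
Spring 2024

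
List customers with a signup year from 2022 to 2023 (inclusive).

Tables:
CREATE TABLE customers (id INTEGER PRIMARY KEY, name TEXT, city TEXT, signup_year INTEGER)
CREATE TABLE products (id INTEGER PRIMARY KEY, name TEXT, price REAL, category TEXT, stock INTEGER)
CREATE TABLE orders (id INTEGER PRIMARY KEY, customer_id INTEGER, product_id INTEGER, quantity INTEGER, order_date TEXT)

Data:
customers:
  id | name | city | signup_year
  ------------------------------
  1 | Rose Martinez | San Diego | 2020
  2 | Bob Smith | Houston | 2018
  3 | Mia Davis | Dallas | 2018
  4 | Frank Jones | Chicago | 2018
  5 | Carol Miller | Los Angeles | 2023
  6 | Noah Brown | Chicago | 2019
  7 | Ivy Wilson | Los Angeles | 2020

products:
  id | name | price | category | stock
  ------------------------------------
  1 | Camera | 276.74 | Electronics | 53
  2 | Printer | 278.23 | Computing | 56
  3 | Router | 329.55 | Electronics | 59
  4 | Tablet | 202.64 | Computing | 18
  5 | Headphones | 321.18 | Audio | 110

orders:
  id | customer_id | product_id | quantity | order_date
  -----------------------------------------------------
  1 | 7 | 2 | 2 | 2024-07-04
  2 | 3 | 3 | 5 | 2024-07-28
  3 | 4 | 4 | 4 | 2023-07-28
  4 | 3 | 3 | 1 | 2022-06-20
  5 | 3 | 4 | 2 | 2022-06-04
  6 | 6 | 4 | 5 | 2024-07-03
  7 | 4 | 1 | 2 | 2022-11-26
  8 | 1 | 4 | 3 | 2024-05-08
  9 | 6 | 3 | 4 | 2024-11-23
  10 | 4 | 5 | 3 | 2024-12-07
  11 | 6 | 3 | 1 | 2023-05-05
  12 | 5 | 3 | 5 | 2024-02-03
SELECT name, signup_year FROM customers WHERE signup_year BETWEEN 2022 AND 2023

Execution result:
name | signup_year
Carol Miller | 2023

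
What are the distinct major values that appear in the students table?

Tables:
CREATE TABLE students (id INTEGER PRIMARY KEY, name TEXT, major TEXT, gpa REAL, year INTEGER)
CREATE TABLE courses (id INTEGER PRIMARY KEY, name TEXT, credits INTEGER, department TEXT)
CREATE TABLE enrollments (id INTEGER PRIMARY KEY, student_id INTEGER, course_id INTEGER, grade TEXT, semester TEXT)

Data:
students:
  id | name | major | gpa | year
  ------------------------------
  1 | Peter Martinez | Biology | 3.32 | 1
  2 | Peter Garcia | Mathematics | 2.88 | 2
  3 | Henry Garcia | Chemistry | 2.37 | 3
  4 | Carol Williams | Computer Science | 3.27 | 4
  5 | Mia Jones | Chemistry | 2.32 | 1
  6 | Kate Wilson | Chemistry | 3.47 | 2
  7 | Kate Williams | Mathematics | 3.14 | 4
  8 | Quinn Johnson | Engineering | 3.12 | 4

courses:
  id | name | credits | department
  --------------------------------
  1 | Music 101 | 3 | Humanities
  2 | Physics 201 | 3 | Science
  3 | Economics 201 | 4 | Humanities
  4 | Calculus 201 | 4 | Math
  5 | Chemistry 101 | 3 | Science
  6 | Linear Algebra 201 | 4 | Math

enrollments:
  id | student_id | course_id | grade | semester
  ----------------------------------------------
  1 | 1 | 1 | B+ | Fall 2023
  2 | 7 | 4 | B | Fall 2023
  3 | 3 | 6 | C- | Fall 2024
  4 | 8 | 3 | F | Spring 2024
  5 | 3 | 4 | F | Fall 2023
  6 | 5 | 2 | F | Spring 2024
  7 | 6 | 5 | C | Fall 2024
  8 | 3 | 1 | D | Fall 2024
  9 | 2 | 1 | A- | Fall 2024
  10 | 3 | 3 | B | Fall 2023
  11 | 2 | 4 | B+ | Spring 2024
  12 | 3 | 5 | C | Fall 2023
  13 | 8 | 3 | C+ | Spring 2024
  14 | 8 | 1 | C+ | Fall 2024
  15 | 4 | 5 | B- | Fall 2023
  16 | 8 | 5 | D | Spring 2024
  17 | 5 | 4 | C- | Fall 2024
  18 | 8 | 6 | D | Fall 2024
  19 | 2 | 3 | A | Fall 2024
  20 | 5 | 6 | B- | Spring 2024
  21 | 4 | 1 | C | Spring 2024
SELECT DISTINCT major FROM students

Execution result:
major
Biology
Mathematics
Chemistry
Computer Science
Engineering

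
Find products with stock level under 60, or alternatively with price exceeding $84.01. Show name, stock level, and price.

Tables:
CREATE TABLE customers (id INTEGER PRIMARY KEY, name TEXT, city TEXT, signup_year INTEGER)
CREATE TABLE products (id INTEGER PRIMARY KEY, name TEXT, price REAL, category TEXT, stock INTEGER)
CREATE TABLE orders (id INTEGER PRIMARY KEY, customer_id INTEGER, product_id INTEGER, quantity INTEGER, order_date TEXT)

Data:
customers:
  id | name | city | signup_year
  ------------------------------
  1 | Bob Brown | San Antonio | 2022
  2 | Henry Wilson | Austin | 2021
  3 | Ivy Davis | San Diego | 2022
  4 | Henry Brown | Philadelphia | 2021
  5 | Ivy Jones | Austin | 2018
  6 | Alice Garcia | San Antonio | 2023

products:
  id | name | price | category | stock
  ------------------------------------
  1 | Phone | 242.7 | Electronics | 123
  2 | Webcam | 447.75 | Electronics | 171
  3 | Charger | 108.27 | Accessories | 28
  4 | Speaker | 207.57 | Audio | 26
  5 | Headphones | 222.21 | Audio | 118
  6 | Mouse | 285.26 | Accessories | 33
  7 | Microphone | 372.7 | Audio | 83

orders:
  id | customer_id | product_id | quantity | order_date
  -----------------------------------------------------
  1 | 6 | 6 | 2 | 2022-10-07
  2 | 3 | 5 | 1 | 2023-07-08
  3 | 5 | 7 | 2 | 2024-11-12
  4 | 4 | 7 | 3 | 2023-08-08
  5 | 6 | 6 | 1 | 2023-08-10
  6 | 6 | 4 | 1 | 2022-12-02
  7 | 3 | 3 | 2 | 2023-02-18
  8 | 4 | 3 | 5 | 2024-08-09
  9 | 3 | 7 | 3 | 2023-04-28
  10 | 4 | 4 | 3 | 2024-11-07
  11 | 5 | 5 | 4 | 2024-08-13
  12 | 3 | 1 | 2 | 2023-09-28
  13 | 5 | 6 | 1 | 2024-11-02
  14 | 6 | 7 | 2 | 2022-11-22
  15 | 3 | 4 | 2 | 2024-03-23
SELECT name, stock, price FROM products WHERE stock < 60 OR price > 84.01

Execution result:
name | stock | price
Phone | 123 | 242.70
Webcam | 171 | 447.75
Charger | 28 | 108.27
Speaker | 26 | 207.57
Headphones | 118 | 222.21
Mouse | 33 | 285.26
Microphone | 83 | 372.70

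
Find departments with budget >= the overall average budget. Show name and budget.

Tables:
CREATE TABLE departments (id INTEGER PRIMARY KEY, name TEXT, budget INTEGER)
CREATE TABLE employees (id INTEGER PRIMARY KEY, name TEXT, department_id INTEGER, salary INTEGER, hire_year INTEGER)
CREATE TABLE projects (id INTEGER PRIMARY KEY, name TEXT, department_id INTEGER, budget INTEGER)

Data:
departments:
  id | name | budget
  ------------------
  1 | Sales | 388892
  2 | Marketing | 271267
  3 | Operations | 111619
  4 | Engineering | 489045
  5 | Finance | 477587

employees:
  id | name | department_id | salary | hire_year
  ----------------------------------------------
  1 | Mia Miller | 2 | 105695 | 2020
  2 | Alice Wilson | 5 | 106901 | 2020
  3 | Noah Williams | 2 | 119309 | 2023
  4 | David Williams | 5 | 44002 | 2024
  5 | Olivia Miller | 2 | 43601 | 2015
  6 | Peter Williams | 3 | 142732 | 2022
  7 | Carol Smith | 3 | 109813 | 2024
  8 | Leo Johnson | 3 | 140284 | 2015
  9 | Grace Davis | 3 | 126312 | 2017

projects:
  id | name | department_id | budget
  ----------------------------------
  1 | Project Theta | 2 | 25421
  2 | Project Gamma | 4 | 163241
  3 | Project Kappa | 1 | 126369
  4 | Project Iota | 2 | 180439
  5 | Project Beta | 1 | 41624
SELECT name, budget FROM departments WHERE budget >= (SELECT AVG(budget) FROM departments)

Execution result:
name | budget
Sales | 388892
Engineering | 489045
Finance | 477587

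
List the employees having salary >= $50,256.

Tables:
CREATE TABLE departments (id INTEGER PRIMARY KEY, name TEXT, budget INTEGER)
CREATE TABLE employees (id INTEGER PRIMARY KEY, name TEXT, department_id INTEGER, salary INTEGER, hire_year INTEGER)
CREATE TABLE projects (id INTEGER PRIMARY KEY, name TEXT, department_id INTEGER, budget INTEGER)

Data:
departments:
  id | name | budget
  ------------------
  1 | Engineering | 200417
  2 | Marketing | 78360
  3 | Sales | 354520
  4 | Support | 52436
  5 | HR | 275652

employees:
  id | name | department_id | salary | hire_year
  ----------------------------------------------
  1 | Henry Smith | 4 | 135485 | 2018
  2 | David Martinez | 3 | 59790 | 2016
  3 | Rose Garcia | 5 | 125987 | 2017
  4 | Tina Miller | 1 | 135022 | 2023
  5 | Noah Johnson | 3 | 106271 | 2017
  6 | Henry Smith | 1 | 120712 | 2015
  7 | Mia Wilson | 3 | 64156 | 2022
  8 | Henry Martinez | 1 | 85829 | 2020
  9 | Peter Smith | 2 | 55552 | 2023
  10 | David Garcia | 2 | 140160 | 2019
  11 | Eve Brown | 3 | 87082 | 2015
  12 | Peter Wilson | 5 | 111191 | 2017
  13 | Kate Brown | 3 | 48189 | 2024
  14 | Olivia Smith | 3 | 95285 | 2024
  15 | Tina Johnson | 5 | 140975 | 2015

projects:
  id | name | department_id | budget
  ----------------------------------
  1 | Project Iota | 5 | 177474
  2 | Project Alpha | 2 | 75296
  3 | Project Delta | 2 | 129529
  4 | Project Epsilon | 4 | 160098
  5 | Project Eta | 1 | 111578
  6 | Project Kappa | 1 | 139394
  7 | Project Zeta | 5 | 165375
SELECT name, salary FROM employees WHERE salary >= 50256

Execution result:
name | salary
Henry Smith | 135485
David Martinez | 59790
Rose Garcia | 125987
Tina Miller | 135022
Noah Johnson | 106271
Henry Smith | 120712
Mia Wilson | 64156
Henry Martinez | 85829
Peter Smith | 55552
David Garcia | 140160
Eve Brown | 87082
Peter Wilson | 111191
Olivia Smith | 95285
Tina Johnson | 140975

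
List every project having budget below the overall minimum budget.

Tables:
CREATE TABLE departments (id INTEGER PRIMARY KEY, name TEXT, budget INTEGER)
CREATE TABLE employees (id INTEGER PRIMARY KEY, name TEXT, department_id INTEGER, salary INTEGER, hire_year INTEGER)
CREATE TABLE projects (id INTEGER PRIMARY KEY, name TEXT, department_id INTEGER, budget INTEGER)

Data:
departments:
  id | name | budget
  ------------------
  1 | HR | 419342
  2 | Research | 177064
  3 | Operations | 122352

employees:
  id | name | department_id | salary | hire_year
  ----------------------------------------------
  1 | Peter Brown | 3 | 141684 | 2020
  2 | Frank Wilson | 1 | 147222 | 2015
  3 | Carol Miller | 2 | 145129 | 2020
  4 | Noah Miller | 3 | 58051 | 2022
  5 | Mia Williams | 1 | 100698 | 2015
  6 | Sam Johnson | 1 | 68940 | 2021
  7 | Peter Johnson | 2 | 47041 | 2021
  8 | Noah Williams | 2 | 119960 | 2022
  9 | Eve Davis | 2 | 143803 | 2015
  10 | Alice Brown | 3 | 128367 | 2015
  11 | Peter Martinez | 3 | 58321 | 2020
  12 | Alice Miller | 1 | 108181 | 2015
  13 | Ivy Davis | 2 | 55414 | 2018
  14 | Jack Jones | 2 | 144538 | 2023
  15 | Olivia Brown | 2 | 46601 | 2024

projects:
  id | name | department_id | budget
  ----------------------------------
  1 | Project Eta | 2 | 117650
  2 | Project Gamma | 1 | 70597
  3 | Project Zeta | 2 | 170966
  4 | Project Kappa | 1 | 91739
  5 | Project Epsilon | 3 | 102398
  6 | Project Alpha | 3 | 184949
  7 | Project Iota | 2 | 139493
SELECT name, budget FROM projects WHERE budget < (SELECT MIN(budget) FROM projects)

Execution result:
(no rows)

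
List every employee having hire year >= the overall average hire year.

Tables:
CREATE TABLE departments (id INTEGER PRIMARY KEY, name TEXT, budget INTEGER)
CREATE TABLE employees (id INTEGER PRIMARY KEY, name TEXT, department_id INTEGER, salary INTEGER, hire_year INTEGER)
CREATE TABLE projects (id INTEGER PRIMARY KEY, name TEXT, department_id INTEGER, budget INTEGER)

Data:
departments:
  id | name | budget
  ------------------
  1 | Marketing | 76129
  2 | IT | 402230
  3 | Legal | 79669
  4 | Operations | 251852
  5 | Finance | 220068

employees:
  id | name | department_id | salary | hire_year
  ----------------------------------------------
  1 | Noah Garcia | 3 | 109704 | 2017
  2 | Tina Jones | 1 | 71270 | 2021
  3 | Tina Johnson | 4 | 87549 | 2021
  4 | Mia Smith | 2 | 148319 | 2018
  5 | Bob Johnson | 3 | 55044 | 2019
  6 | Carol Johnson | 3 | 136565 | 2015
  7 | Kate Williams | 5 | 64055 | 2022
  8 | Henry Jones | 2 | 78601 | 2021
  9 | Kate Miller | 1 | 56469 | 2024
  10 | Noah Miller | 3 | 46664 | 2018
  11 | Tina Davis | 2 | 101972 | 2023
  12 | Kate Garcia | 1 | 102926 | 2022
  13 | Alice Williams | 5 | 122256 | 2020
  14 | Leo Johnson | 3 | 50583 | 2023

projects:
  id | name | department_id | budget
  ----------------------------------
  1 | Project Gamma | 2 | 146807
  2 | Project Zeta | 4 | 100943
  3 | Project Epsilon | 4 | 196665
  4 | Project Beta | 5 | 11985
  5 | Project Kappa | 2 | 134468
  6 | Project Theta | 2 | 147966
SELECT name, hire_year FROM employees WHERE hire_year >= (SELECT AVG(hire_year) FROM employees)

Execution result:
name | hire_year
Tina Jones | 2021
Tina Johnson | 2021
Kate Williams | 2022
Henry Jones | 2021
Kate Miller | 2024
Tina Davis | 2023
Kate Garcia | 2022
Leo Johnson | 2023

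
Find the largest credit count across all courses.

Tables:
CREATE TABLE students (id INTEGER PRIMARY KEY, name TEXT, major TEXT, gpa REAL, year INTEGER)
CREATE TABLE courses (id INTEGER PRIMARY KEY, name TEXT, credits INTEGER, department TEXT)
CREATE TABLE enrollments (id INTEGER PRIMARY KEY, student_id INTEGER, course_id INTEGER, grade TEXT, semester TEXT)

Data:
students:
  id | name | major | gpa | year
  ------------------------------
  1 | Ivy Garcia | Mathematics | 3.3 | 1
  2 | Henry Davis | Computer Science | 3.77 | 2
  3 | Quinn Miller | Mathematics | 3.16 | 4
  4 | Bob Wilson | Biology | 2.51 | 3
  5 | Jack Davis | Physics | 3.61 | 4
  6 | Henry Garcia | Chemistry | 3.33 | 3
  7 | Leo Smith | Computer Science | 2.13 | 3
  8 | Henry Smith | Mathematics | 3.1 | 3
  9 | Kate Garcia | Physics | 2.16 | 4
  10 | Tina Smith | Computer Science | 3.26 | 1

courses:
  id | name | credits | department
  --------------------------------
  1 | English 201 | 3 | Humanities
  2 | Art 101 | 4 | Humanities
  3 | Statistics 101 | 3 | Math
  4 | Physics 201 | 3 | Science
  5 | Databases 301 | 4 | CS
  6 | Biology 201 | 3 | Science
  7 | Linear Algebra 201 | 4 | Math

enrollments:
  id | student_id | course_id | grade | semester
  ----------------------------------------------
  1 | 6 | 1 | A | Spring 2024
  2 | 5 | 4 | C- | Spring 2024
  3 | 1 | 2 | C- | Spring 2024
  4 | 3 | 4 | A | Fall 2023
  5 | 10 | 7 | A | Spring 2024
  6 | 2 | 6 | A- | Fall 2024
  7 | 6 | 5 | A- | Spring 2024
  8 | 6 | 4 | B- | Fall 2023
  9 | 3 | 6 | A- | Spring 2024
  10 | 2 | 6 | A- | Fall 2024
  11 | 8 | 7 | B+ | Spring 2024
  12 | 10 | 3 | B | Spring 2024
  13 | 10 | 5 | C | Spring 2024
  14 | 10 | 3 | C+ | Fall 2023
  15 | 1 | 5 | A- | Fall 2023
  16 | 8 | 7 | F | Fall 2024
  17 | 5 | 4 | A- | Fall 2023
SELECT MAX(credits) FROM courses

Execution result:
4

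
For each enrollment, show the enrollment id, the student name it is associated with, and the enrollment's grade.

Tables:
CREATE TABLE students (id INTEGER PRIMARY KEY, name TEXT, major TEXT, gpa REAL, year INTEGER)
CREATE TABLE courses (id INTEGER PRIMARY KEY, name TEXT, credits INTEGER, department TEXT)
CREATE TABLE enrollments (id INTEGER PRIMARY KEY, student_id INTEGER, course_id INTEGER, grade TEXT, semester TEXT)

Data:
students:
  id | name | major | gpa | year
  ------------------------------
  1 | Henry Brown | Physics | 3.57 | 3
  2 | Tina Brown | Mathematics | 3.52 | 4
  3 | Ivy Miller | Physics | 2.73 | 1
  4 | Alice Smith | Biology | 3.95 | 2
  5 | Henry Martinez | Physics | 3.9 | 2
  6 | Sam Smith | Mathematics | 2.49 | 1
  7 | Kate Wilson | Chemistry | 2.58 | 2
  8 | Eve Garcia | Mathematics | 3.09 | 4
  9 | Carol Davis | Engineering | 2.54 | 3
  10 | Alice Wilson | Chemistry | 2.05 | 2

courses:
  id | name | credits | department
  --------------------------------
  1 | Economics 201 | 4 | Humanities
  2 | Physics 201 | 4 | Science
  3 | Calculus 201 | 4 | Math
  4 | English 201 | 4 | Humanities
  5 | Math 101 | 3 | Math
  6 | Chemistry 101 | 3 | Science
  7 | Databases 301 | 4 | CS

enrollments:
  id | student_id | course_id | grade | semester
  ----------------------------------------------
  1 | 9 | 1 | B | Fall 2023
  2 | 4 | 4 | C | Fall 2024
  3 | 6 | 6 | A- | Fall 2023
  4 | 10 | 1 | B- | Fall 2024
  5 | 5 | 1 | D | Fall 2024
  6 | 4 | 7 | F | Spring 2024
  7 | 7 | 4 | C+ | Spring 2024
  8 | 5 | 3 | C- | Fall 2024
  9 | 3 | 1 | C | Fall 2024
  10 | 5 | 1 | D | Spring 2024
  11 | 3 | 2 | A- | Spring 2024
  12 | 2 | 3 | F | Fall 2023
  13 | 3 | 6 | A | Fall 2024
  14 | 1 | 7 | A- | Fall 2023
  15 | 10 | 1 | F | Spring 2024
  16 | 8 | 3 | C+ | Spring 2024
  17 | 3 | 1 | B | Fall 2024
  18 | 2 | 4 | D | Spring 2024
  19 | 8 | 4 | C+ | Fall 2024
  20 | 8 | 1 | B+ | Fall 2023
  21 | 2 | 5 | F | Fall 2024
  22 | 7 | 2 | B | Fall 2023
SELECT c.id, p.name AS student, c.grade FROM enrollments c JOIN students p ON c.student_id = p.id

Execution result:
id | student | grade
1 | Carol Davis | B
2 | Alice Smith | C
3 | Sam Smith | A-
4 | Alice Wilson | B-
5 | Henry Martinez | D
6 | Alice Smith | F
7 | Kate Wilson | C+
8 | Henry Martinez | C-
9 | Ivy Miller | C
10 | Henry Martinez | D
11 | Ivy Miller | A-
12 | Tina Brown | F
13 | Ivy Miller | A
14 | Henry Brown | A-
15 | Alice Wilson | F
16 | Eve Garcia | C+
17 | Ivy Miller | B
18 | Tina Brown | D
19 | Eve Garcia | C+
20 | Eve Garcia | B+
21 | Tina Brown | F
22 | Kate Wilson | B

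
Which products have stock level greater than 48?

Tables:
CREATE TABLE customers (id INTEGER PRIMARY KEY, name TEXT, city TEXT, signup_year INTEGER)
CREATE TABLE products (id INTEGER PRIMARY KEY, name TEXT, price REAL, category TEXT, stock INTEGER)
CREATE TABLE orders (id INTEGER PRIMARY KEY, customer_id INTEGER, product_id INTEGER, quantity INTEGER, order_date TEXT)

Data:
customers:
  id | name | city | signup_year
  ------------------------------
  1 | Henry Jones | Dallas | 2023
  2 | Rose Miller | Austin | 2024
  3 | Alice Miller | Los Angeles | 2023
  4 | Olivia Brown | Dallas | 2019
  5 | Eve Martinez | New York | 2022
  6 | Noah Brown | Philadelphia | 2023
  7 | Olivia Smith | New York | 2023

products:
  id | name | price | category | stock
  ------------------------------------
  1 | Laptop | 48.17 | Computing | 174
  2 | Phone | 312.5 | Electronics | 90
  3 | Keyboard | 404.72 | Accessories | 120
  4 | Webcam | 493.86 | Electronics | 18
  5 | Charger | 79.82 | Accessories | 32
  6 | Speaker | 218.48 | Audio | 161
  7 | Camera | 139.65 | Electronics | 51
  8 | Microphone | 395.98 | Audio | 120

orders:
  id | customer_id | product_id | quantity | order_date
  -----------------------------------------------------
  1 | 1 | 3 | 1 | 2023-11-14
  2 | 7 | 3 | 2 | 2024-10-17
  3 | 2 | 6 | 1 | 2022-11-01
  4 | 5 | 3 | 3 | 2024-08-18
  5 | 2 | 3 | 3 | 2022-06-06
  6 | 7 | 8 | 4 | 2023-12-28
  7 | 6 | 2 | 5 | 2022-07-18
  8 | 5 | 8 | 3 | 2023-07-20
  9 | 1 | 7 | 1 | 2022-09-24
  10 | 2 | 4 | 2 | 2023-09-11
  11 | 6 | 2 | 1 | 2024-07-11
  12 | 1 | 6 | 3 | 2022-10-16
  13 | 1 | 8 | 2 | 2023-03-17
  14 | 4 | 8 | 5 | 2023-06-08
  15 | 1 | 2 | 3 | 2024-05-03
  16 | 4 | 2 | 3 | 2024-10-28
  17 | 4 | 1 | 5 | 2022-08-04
SELECT name, stock FROM products WHERE stock > 48

Execution result:
name | stock
Laptop | 174
Phone | 90
Keyboard | 120
Speaker | 161
Camera | 51
Microphone | 120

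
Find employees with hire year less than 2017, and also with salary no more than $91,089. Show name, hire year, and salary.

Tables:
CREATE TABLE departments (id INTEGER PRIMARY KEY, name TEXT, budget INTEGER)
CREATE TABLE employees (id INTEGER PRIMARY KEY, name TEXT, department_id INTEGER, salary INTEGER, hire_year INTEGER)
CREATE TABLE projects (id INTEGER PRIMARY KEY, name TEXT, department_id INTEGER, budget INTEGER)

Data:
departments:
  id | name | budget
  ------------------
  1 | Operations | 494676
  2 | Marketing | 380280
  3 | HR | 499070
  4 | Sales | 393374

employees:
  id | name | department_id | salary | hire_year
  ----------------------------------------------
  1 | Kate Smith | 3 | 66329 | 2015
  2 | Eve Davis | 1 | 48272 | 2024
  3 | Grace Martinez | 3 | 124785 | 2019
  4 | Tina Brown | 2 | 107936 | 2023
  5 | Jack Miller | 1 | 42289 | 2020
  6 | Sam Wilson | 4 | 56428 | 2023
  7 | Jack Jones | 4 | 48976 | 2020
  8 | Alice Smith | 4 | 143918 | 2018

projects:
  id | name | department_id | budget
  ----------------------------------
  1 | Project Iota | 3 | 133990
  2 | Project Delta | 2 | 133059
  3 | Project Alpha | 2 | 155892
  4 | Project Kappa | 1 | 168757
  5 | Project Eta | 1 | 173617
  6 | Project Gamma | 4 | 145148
SELECT name, hire_year, salary FROM employees WHERE hire_year < 2017 AND salary <= 91089

Execution result:
name | hire_year | salary
Kate Smith | 2015 | 66329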